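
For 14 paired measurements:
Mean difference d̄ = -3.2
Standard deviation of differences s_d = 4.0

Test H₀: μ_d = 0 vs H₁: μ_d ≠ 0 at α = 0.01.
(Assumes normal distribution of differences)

df = n - 1 = 13
SE = s_d/√n = 4.0/√14 = 1.0690
t = d̄/SE = -3.2/1.0690 = -2.9935
Critical value: t_{0.005,13} = ±3.012
p-value ≈ 0.0104
Decision: fail to reject H₀

Answer: t = -2.9935, fail to reject H₀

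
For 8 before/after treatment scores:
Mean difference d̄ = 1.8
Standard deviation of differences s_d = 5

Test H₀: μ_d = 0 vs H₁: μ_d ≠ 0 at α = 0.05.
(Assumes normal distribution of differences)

Answer: t = 1.0182, fail to reject H₀

Derivation:
df = n - 1 = 7
SE = s_d/√n = 5/√8 = 1.7678
t = d̄/SE = 1.8/1.7678 = 1.0182
Critical value: t_{0.025,7} = ±2.365
p-value ≈ 0.3425
Decision: fail to reject H₀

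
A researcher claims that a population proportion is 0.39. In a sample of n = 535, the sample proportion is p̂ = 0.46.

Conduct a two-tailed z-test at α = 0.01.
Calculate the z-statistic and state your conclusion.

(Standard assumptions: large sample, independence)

H₀: p = 0.39, H₁: p ≠ 0.39
Standard error: SE = √(p₀(1-p₀)/n) = √(0.39×0.61/535) = 0.021087
z-statistic: z = (p̂ - p₀)/SE = (0.46 - 0.39)/0.021087 = 3.3196
Critical value: z_0.005 = ±2.576
p-value = 0.0009
Decision: reject H₀ at α = 0.01

Answer: z = 3.3196, reject H₀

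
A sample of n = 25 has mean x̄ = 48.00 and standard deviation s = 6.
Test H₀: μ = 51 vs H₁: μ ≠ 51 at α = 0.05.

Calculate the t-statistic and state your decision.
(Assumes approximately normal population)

Answer: t = -2.5000, reject H₀

Derivation:
df = n - 1 = 24
SE = s/√n = 6/√25 = 1.2000
t = (x̄ - μ₀)/SE = (48.00 - 51)/1.2000 = -2.5000
Critical value: t_{0.025,24} = ±2.064
p-value ≈ 0.0197
Decision: reject H₀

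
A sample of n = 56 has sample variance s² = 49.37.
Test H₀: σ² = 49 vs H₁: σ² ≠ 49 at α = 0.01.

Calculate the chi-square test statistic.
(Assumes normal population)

df = n - 1 = 55
χ² = (n-1)s²/σ₀² = 55×49.37/49 = 55.4153
Critical values: χ²_{0.995,55} = 31.735, χ²_{0.005,55} = 85.749
Rejection region: χ² < 31.735 or χ² > 85.749
Decision: fail to reject H₀

Answer: χ² = 55.4153, fail to reject H₀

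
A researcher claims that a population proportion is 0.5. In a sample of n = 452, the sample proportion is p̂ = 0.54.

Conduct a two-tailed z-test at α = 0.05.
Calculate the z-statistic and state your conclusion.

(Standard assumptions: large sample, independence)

Answer: z = 1.7008, fail to reject H₀

Derivation:
H₀: p = 0.5, H₁: p ≠ 0.5
Standard error: SE = √(p₀(1-p₀)/n) = √(0.5×0.5/452) = 0.023518
z-statistic: z = (p̂ - p₀)/SE = (0.54 - 0.5)/0.023518 = 1.7008
Critical value: z_0.025 = ±1.960
p-value = 0.0890
Decision: fail to reject H₀ at α = 0.05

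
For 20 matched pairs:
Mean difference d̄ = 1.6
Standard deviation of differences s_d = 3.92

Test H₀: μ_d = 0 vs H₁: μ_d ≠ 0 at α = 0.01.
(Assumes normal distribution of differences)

df = n - 1 = 19
SE = s_d/√n = 3.92/√20 = 0.8765
t = d̄/SE = 1.6/0.8765 = 1.8254
Critical value: t_{0.005,19} = ±2.861
p-value ≈ 0.0837
Decision: fail to reject H₀

Answer: t = 1.8254, fail to reject H₀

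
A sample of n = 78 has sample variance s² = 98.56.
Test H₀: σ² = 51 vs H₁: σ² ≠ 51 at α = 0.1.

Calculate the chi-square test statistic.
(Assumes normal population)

Answer: χ² = 148.8063, reject H₀

Derivation:
df = n - 1 = 77
χ² = (n-1)s²/σ₀² = 77×98.56/51 = 148.8063
Critical values: χ²_{0.95,77} = 57.786, χ²_{0.05,77} = 98.484
Rejection region: χ² < 57.786 or χ² > 98.484
Decision: reject H₀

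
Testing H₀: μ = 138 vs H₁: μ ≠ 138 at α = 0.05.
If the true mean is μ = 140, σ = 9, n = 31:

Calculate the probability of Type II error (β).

Answer: β ≈ 0.7644

Derivation:
SE = σ/√n = 9/√31 = 1.6164
Critical values: μ₀ ± z_0.025×SE = 138 ± 1.960×1.6164
Acceptance region: (134.8319, 141.1681)
Under H₁ (μ = 140): z_high = (141.1681 - 140)/1.6164 = 0.7227, z_low = (134.8319 - 140)/1.6164 = -3.1973
β = P(not reject | H₁) = Φ(0.7227) - Φ(-3.1973) ≈ 0.7644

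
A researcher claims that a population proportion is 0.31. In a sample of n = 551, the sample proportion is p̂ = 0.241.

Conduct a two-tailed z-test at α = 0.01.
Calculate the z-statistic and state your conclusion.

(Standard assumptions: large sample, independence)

Answer: z = -3.5020, reject H₀

Derivation:
H₀: p = 0.31, H₁: p ≠ 0.31
Standard error: SE = √(p₀(1-p₀)/n) = √(0.31×0.69/551) = 0.019703
z-statistic: z = (p̂ - p₀)/SE = (0.241 - 0.31)/0.019703 = -3.5020
Critical value: z_0.005 = ±2.576
p-value = 0.0005
Decision: reject H₀ at α = 0.01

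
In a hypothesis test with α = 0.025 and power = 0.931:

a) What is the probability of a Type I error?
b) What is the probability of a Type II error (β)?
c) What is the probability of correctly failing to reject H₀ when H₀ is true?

a) Type I error probability = α = 0.025
b) Power = P(reject H₀ | H₁ true) = 1 - β = 0.931, so Type II error probability = β = 1 - Power = 0.069
c) P(fail to reject H₀ | H₀ true) = 1 - α = 0.975

Answer: a) 0.025, b) 0.069, c) 0.975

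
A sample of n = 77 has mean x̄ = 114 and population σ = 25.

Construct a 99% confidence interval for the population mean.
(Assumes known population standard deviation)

Answer: (106.6610, 121.3390)

Derivation:
Confidence level: 99%, α = 0.01
z_0.005 = 2.576
SE = σ/√n = 25/√77 = 2.8490
Margin of error = 2.576 × 2.8490 = 7.3390
CI: x̄ ± margin = 114 ± 7.3390
CI: (106.6610, 121.3390)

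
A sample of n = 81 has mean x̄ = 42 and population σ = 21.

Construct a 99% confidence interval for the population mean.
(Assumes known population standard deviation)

Answer: (35.9894, 48.0106)

Derivation:
Confidence level: 99%, α = 0.01
z_0.005 = 2.576
SE = σ/√n = 21/√81 = 2.3333
Margin of error = 2.576 × 2.3333 = 6.0106
CI: x̄ ± margin = 42 ± 6.0106
CI: (35.9894, 48.0106)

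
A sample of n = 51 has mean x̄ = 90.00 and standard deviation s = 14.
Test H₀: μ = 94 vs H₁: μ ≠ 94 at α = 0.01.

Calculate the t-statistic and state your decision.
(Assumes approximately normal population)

df = n - 1 = 50
SE = s/√n = 14/√51 = 1.9604
t = (x̄ - μ₀)/SE = (90.00 - 94)/1.9604 = -2.0404
Critical value: t_{0.005,50} = ±2.678
p-value ≈ 0.0466
Decision: fail to reject H₀

Answer: t = -2.0404, fail to reject H₀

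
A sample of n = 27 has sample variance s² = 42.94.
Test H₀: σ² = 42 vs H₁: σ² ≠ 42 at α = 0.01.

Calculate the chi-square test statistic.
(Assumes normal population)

df = n - 1 = 26
χ² = (n-1)s²/σ₀² = 26×42.94/42 = 26.5819
Critical values: χ²_{0.995,26} = 11.160, χ²_{0.005,26} = 48.290
Rejection region: χ² < 11.160 or χ² > 48.290
Decision: fail to reject H₀

Answer: χ² = 26.5819, fail to reject H₀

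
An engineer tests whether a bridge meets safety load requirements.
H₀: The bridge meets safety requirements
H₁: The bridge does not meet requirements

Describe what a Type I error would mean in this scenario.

Answer: Unnecessarily closing a safe bridge for repairs

Derivation:
Type I error: rejecting H₀ when it is actually true (false positive).
Type II error: failing to reject H₀ when H₁ is actually true (false negative).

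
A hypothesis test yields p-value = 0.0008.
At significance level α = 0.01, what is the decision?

Compare p-value to α:
0.0008 < 0.01
Decision: reject H₀

Answer: reject H₀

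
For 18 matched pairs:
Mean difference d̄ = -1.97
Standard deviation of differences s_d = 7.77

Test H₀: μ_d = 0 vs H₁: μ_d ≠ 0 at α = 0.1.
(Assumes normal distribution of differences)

df = n - 1 = 17
SE = s_d/√n = 7.77/√18 = 1.8314
t = d̄/SE = -1.97/1.8314 = -1.0757
Critical value: t_{0.05,17} = ±1.740
p-value ≈ 0.2971
Decision: fail to reject H₀

Answer: t = -1.0757, fail to reject H₀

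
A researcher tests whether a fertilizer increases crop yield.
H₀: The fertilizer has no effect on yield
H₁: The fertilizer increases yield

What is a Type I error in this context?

Type I error: rejecting H₀ when it is actually true (false positive).
Type II error: failing to reject H₀ when H₁ is actually true (false negative).

Answer: Concluding the fertilizer works when it doesn't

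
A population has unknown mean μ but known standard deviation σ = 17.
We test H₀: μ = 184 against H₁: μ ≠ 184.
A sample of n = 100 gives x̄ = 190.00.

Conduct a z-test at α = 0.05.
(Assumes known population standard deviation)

Standard error: SE = σ/√n = 17/√100 = 1.7000
z-statistic: z = (x̄ - μ₀)/SE = (190.00 - 184)/1.7000 = 3.5294
Critical value: ±1.960
p-value = 0.0004
Decision: reject H₀

Answer: z = 3.5294, reject H₀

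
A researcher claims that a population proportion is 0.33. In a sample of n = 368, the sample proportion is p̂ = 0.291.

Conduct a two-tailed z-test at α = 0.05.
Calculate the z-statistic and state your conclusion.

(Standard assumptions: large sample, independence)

Answer: z = -1.5911, fail to reject H₀

Derivation:
H₀: p = 0.33, H₁: p ≠ 0.33
Standard error: SE = √(p₀(1-p₀)/n) = √(0.33×0.67/368) = 0.024512
z-statistic: z = (p̂ - p₀)/SE = (0.291 - 0.33)/0.024512 = -1.5911
Critical value: z_0.025 = ±1.960
p-value = 0.1116
Decision: fail to reject H₀ at α = 0.05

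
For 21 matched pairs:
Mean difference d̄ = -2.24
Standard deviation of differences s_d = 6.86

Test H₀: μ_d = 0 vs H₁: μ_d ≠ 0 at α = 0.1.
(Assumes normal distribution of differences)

Answer: t = -1.4963, fail to reject H₀

Derivation:
df = n - 1 = 20
SE = s_d/√n = 6.86/√21 = 1.4970
t = d̄/SE = -2.24/1.4970 = -1.4963
Critical value: t_{0.05,20} = ±1.725
p-value ≈ 0.1502
Decision: fail to reject H₀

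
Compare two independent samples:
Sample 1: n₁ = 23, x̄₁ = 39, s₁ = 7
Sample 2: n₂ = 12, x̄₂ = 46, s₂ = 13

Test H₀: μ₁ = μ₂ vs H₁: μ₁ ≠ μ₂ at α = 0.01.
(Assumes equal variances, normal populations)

Answer: t = -2.0836, fail to reject H₀

Derivation:
Pooled variance: s²_p = [22×7² + 11×13²]/(33) = 89.0000
s_p = 9.4340
SE = s_p×√(1/n₁ + 1/n₂) = 9.4340×√(1/23 + 1/12) = 3.3595
t = (x̄₁ - x̄₂)/SE = (39 - 46)/3.3595 = -2.0836
df = 33, t-critical = ±2.733
Decision: fail to reject H₀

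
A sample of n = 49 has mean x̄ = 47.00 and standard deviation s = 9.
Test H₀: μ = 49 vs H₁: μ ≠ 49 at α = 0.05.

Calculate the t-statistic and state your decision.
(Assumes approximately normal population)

Answer: t = -1.5556, fail to reject H₀

Derivation:
df = n - 1 = 48
SE = s/√n = 9/√49 = 1.2857
t = (x̄ - μ₀)/SE = (47.00 - 49)/1.2857 = -1.5556
Critical value: t_{0.025,48} = ±2.011
p-value ≈ 0.1264
Decision: fail to reject H₀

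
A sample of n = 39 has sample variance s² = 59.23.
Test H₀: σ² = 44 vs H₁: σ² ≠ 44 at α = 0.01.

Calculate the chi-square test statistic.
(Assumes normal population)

Answer: χ² = 51.1532, fail to reject H₀

Derivation:
df = n - 1 = 38
χ² = (n-1)s²/σ₀² = 38×59.23/44 = 51.1532
Critical values: χ²_{0.995,38} = 19.289, χ²_{0.005,38} = 64.181
Rejection region: χ² < 19.289 or χ² > 64.181
Decision: fail to reject H₀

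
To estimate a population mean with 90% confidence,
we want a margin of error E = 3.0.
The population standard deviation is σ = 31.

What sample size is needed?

z_0.05 = 1.645
n = (z×σ/E)² = (1.645×31/3.0)²
n = 288.9433
Round up: n = 289

Answer: n = 289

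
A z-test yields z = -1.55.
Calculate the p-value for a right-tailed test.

Answer: p-value ≈ 0.9394

Derivation:
For z = -1.55:
p = P(Z > -1.55) = 1 - Φ(-1.55) = 0.9394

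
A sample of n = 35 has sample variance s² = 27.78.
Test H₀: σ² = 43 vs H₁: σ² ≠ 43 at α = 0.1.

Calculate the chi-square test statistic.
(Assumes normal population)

Answer: χ² = 21.9656, fail to reject H₀

Derivation:
df = n - 1 = 34
χ² = (n-1)s²/σ₀² = 34×27.78/43 = 21.9656
Critical values: χ²_{0.95,34} = 21.664, χ²_{0.05,34} = 48.602
Rejection region: χ² < 21.664 or χ² > 48.602
Decision: fail to reject H₀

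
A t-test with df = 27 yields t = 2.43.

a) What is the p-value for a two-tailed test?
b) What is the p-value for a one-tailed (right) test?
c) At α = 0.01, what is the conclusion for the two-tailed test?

Answer: a) 0.0220, b) 0.0110, c) fail to reject H₀

Derivation:
Using t-distribution with df = 27:
a) Two-tailed: p = 2×P(T > 2.43) = 0.0220
b) One-tailed: p = P(T > 2.43) = 0.0110
c) 0.0220 ≥ 0.01, fail to reject H₀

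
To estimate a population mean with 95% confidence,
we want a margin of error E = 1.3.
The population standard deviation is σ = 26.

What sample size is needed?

z_0.025 = 1.960
n = (z×σ/E)² = (1.960×26/1.3)²
n = 1536.6400
Round up: n = 1537

Answer: n = 1537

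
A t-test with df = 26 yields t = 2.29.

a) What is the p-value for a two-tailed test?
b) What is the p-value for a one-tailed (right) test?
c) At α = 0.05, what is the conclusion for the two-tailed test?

Answer: a) 0.0304, b) 0.0152, c) reject H₀

Derivation:
Using t-distribution with df = 26:
a) Two-tailed: p = 2×P(T > 2.29) = 0.0304
b) One-tailed: p = P(T > 2.29) = 0.0152
c) 0.0304 < 0.05, reject H₀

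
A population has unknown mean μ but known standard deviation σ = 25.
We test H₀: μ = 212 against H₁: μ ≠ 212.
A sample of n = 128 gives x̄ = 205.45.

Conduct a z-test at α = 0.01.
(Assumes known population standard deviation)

Standard error: SE = σ/√n = 25/√128 = 2.2097
z-statistic: z = (x̄ - μ₀)/SE = (205.45 - 212)/2.2097 = -2.9642
Critical value: ±2.576
p-value = 0.0030
Decision: reject H₀

Answer: z = -2.9642, reject H₀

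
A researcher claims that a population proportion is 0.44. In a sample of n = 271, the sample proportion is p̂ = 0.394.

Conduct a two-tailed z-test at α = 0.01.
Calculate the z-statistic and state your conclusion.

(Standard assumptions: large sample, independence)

H₀: p = 0.44, H₁: p ≠ 0.44
Standard error: SE = √(p₀(1-p₀)/n) = √(0.44×0.56/271) = 0.030153
z-statistic: z = (p̂ - p₀)/SE = (0.394 - 0.44)/0.030153 = -1.5256
Critical value: z_0.005 = ±2.576
p-value = 0.1271
Decision: fail to reject H₀ at α = 0.01

Answer: z = -1.5256, fail to reject H₀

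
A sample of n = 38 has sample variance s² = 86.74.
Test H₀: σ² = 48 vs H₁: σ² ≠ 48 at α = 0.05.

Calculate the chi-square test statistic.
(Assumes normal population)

df = n - 1 = 37
χ² = (n-1)s²/σ₀² = 37×86.74/48 = 66.8621
Critical values: χ²_{0.975,37} = 22.106, χ²_{0.025,37} = 55.668
Rejection region: χ² < 22.106 or χ² > 55.668
Decision: reject H₀

Answer: χ² = 66.8621, reject H₀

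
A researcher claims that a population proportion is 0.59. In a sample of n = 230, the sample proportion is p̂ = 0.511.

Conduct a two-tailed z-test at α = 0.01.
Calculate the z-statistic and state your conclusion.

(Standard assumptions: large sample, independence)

Answer: z = -2.4359, fail to reject H₀

Derivation:
H₀: p = 0.59, H₁: p ≠ 0.59
Standard error: SE = √(p₀(1-p₀)/n) = √(0.59×0.41/230) = 0.032431
z-statistic: z = (p̂ - p₀)/SE = (0.511 - 0.59)/0.032431 = -2.4359
Critical value: z_0.005 = ±2.576
p-value = 0.0149
Decision: fail to reject H₀ at α = 0.01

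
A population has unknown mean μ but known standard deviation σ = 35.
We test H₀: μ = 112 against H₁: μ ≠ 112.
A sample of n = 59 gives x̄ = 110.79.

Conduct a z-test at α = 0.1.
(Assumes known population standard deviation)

Standard error: SE = σ/√n = 35/√59 = 4.5566
z-statistic: z = (x̄ - μ₀)/SE = (110.79 - 112)/4.5566 = -0.2655
Critical value: ±1.645
p-value = 0.7906
Decision: fail to reject H₀

Answer: z = -0.2655, fail to reject H₀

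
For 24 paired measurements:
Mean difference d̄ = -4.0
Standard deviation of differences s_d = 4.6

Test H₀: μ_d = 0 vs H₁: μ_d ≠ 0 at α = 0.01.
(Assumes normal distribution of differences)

df = n - 1 = 23
SE = s_d/√n = 4.6/√24 = 0.9390
t = d̄/SE = -4.0/0.9390 = -4.2599
Critical value: t_{0.005,23} = ±2.807
p-value ≈ 0.0003
Decision: reject H₀

Answer: t = -4.2599, reject H₀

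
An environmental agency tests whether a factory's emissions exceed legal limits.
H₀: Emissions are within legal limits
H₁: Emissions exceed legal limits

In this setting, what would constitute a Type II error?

Answer: Failing to cite a factory whose emissions actually exceed the limit

Derivation:
Type I error: rejecting H₀ when it is actually true (false positive).
Type II error: failing to reject H₀ when H₁ is actually true (false negative).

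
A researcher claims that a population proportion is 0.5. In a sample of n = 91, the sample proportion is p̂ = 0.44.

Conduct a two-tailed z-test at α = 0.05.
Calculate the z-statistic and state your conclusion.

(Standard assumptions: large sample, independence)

Answer: z = -1.1447, fail to reject H₀

Derivation:
H₀: p = 0.5, H₁: p ≠ 0.5
Standard error: SE = √(p₀(1-p₀)/n) = √(0.5×0.5/91) = 0.052414
z-statistic: z = (p̂ - p₀)/SE = (0.44 - 0.5)/0.052414 = -1.1447
Critical value: z_0.025 = ±1.960
p-value = 0.2523
Decision: fail to reject H₀ at α = 0.05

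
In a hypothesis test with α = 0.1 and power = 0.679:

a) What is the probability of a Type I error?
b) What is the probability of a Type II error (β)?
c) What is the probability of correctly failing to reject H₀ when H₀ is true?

Answer: a) 0.1, b) 0.321, c) 0.9

Derivation:
a) Type I error probability = α = 0.1
b) Power = P(reject H₀ | H₁ true) = 1 - β = 0.679, so Type II error probability = β = 1 - Power = 0.321
c) P(fail to reject H₀ | H₀ true) = 1 - α = 0.9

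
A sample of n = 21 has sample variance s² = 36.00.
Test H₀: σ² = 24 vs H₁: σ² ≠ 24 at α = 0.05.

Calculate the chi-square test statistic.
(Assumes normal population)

df = n - 1 = 20
χ² = (n-1)s²/σ₀² = 20×36.00/24 = 30.0000
Critical values: χ²_{0.975,20} = 9.591, χ²_{0.025,20} = 34.170
Rejection region: χ² < 9.591 or χ² > 34.170
Decision: fail to reject H₀

Answer: χ² = 30.0000, fail to reject H₀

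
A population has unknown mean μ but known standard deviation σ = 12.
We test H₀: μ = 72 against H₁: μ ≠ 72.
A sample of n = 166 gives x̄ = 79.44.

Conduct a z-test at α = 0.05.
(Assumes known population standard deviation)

Standard error: SE = σ/√n = 12/√166 = 0.9314
z-statistic: z = (x̄ - μ₀)/SE = (79.44 - 72)/0.9314 = 7.9880
Critical value: ±1.960
p-value < 0.0001
Decision: reject H₀

Answer: z = 7.9880, reject H₀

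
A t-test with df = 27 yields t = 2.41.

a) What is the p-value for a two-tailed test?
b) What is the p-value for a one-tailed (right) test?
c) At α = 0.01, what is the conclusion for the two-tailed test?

Answer: a) 0.0230, b) 0.0115, c) fail to reject H₀

Derivation:
Using t-distribution with df = 27:
a) Two-tailed: p = 2×P(T > 2.41) = 0.0230
b) One-tailed: p = P(T > 2.41) = 0.0115
c) 0.0230 ≥ 0.01, fail to reject H₀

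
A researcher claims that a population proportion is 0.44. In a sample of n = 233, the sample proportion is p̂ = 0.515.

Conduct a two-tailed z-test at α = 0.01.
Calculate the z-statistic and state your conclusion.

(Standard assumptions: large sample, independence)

Answer: z = 2.3063, fail to reject H₀

Derivation:
H₀: p = 0.44, H₁: p ≠ 0.44
Standard error: SE = √(p₀(1-p₀)/n) = √(0.44×0.56/233) = 0.032519
z-statistic: z = (p̂ - p₀)/SE = (0.515 - 0.44)/0.032519 = 2.3063
Critical value: z_0.005 = ±2.576
p-value = 0.0211
Decision: fail to reject H₀ at α = 0.01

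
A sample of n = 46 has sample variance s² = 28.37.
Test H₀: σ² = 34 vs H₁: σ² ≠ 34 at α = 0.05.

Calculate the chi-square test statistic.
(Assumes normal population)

df = n - 1 = 45
χ² = (n-1)s²/σ₀² = 45×28.37/34 = 37.5485
Critical values: χ²_{0.975,45} = 28.366, χ²_{0.025,45} = 65.410
Rejection region: χ² < 28.366 or χ² > 65.410
Decision: fail to reject H₀

Answer: χ² = 37.5485, fail to reject H₀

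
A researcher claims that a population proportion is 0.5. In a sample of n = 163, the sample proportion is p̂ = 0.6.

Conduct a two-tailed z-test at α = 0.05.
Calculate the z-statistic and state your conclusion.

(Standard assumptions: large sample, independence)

Answer: z = 2.5534, reject H₀

Derivation:
H₀: p = 0.5, H₁: p ≠ 0.5
Standard error: SE = √(p₀(1-p₀)/n) = √(0.5×0.5/163) = 0.039163
z-statistic: z = (p̂ - p₀)/SE = (0.6 - 0.5)/0.039163 = 2.5534
Critical value: z_0.025 = ±1.960
p-value = 0.0107
Decision: reject H₀ at α = 0.05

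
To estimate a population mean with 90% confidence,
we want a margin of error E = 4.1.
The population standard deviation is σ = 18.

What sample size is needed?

z_0.05 = 1.645
n = (z×σ/E)² = (1.645×18/4.1)²
n = 52.1566
Round up: n = 53

Answer: n = 53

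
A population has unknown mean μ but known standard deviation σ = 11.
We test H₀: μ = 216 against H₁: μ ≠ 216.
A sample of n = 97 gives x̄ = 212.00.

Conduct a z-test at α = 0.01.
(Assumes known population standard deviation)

Answer: z = -3.5813, reject H₀

Derivation:
Standard error: SE = σ/√n = 11/√97 = 1.1169
z-statistic: z = (x̄ - μ₀)/SE = (212.00 - 216)/1.1169 = -3.5813
Critical value: ±2.576
p-value = 0.0003
Decision: reject H₀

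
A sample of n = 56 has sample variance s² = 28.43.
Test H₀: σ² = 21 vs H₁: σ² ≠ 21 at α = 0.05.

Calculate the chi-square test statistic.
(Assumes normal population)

Answer: χ² = 74.4595, fail to reject H₀

Derivation:
df = n - 1 = 55
χ² = (n-1)s²/σ₀² = 55×28.43/21 = 74.4595
Critical values: χ²_{0.975,55} = 36.398, χ²_{0.025,55} = 77.380
Rejection region: χ² < 36.398 or χ² > 77.380
Decision: fail to reject H₀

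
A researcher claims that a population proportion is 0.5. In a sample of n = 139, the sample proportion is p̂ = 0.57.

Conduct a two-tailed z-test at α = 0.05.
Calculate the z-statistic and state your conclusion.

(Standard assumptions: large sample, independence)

Answer: z = 1.6506, fail to reject H₀

Derivation:
H₀: p = 0.5, H₁: p ≠ 0.5
Standard error: SE = √(p₀(1-p₀)/n) = √(0.5×0.5/139) = 0.042409
z-statistic: z = (p̂ - p₀)/SE = (0.57 - 0.5)/0.042409 = 1.6506
Critical value: z_0.025 = ±1.960
p-value = 0.0988
Decision: fail to reject H₀ at α = 0.05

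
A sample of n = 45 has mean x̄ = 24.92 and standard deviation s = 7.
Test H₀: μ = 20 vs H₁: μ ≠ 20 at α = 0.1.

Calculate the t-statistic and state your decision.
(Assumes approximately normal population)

df = n - 1 = 44
SE = s/√n = 7/√45 = 1.0435
t = (x̄ - μ₀)/SE = (24.92 - 20)/1.0435 = 4.7149
Critical value: t_{0.05,44} = ±1.680
p-value < 0.0001
Decision: reject H₀

Answer: t = 4.7149, reject H₀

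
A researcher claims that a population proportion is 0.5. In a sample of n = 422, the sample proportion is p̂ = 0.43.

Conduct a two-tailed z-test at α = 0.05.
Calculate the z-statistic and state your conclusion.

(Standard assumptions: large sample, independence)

H₀: p = 0.5, H₁: p ≠ 0.5
Standard error: SE = √(p₀(1-p₀)/n) = √(0.5×0.5/422) = 0.024340
z-statistic: z = (p̂ - p₀)/SE = (0.43 - 0.5)/0.024340 = -2.8759
Critical value: z_0.025 = ±1.960
p-value = 0.0040
Decision: reject H₀ at α = 0.05

Answer: z = -2.8759, reject H₀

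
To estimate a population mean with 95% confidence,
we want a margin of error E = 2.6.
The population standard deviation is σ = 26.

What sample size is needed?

z_0.025 = 1.960
n = (z×σ/E)² = (1.960×26/2.6)²
n = 384.1600
Round up: n = 385

Answer: n = 385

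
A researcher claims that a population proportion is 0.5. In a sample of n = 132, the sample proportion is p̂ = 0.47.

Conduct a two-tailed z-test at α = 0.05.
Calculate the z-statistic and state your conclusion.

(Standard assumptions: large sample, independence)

Answer: z = -0.6894, fail to reject H₀

Derivation:
H₀: p = 0.5, H₁: p ≠ 0.5
Standard error: SE = √(p₀(1-p₀)/n) = √(0.5×0.5/132) = 0.043519
z-statistic: z = (p̂ - p₀)/SE = (0.47 - 0.5)/0.043519 = -0.6894
Critical value: z_0.025 = ±1.960
p-value = 0.4906
Decision: fail to reject H₀ at α = 0.05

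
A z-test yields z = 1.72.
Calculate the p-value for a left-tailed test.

For z = 1.72:
p = P(Z < 1.72) = Φ(1.72) = 0.9573

Answer: p-value ≈ 0.9573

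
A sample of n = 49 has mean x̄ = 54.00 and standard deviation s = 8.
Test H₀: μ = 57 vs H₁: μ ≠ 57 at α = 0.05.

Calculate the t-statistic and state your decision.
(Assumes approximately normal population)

df = n - 1 = 48
SE = s/√n = 8/√49 = 1.1429
t = (x̄ - μ₀)/SE = (54.00 - 57)/1.1429 = -2.6249
Critical value: t_{0.025,48} = ±2.011
p-value ≈ 0.0116
Decision: reject H₀

Answer: t = -2.6249, reject H₀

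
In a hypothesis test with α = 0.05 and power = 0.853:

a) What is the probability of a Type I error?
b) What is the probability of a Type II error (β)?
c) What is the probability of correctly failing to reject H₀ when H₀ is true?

a) Type I error probability = α = 0.05
b) Power = P(reject H₀ | H₁ true) = 1 - β = 0.853, so Type II error probability = β = 1 - Power = 0.147
c) P(fail to reject H₀ | H₀ true) = 1 - α = 0.95

Answer: a) 0.05, b) 0.147, c) 0.95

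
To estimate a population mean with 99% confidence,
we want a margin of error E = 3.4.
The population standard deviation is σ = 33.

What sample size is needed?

z_0.005 = 2.576
n = (z×σ/E)² = (2.576×33/3.4)²
n = 625.1177
Round up: n = 626

Answer: n = 626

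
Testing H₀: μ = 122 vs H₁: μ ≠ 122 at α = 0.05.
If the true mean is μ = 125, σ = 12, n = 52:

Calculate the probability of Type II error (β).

Answer: β ≈ 0.5624

Derivation:
SE = σ/√n = 12/√52 = 1.6641
Critical values: μ₀ ± z_0.025×SE = 122 ± 1.960×1.6641
Acceptance region: (118.7384, 125.2616)
Under H₁ (μ = 125): z_high = (125.2616 - 125)/1.6641 = 0.1572, z_low = (118.7384 - 125)/1.6641 = -3.7628
β = P(not reject | H₁) = Φ(0.1572) - Φ(-3.7628) ≈ 0.5624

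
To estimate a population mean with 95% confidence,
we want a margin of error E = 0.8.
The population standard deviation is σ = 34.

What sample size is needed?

z_0.025 = 1.960
n = (z×σ/E)² = (1.960×34/0.8)²
n = 6938.8900
Round up: n = 6939

Answer: n = 6939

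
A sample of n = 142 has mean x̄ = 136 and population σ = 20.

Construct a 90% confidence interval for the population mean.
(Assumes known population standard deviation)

Answer: (133.2390, 138.7610)

Derivation:
Confidence level: 90%, α = 0.1
z_0.05 = 1.645
SE = σ/√n = 20/√142 = 1.6784
Margin of error = 1.645 × 1.6784 = 2.7610
CI: x̄ ± margin = 136 ± 2.7610
CI: (133.2390, 138.7610)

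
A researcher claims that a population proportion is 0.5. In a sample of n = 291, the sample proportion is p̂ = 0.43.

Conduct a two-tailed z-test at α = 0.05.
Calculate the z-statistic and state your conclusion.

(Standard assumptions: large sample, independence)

H₀: p = 0.5, H₁: p ≠ 0.5
Standard error: SE = √(p₀(1-p₀)/n) = √(0.5×0.5/291) = 0.029311
z-statistic: z = (p̂ - p₀)/SE = (0.43 - 0.5)/0.029311 = -2.3882
Critical value: z_0.025 = ±1.960
p-value = 0.0169
Decision: reject H₀ at α = 0.05

Answer: z = -2.3882, reject H₀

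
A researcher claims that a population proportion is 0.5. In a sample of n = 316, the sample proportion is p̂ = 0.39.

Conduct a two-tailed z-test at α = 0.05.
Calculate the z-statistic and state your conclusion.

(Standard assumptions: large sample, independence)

Answer: z = -3.9108, reject H₀

Derivation:
H₀: p = 0.5, H₁: p ≠ 0.5
Standard error: SE = √(p₀(1-p₀)/n) = √(0.5×0.5/316) = 0.028127
z-statistic: z = (p̂ - p₀)/SE = (0.39 - 0.5)/0.028127 = -3.9108
Critical value: z_0.025 = ±1.960
p-value = 0.0001
Decision: reject H₀ at α = 0.05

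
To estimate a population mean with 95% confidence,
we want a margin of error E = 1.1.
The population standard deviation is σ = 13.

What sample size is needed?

z_0.025 = 1.960
n = (z×σ/E)² = (1.960×13/1.1)²
n = 536.5540
Round up: n = 537

Answer: n = 537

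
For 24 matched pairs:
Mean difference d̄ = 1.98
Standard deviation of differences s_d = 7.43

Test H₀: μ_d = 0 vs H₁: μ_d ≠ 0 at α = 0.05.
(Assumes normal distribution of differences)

df = n - 1 = 23
SE = s_d/√n = 7.43/√24 = 1.5166
t = d̄/SE = 1.98/1.5166 = 1.3056
Critical value: t_{0.025,23} = ±2.069
p-value ≈ 0.2046
Decision: fail to reject H₀

Answer: t = 1.3056, fail to reject H₀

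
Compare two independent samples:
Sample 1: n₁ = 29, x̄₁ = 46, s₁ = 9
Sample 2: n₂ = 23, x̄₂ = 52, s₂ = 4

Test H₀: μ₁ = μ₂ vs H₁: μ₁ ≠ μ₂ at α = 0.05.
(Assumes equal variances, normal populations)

Answer: t = -2.9685, reject H₀

Derivation:
Pooled variance: s²_p = [28×9² + 22×4²]/(50) = 52.4000
s_p = 7.2388
SE = s_p×√(1/n₁ + 1/n₂) = 7.2388×√(1/29 + 1/23) = 2.0212
t = (x̄₁ - x̄₂)/SE = (46 - 52)/2.0212 = -2.9685
df = 50, t-critical = ±2.009
Decision: reject H₀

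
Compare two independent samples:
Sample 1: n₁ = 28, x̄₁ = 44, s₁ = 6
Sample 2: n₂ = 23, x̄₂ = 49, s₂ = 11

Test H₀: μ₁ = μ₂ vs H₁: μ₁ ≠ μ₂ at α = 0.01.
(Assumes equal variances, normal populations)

Pooled variance: s²_p = [27×6² + 22×11²]/(49) = 74.1633
s_p = 8.6118
SE = s_p×√(1/n₁ + 1/n₂) = 8.6118×√(1/28 + 1/23) = 2.4235
t = (x̄₁ - x̄₂)/SE = (44 - 49)/2.4235 = -2.0631
df = 49, t-critical = ±2.680
Decision: fail to reject H₀

Answer: t = -2.0631, fail to reject H₀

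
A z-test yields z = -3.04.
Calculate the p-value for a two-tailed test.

Answer: p-value ≈ 0.0024

Derivation:
For z = -3.04:
p = 2×P(Z > |-3.04|) = 2×(1 - Φ(3.04)) = 0.0024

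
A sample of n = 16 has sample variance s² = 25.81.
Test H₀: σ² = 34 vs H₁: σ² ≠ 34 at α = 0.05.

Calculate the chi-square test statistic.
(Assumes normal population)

Answer: χ² = 11.3868, fail to reject H₀

Derivation:
df = n - 1 = 15
χ² = (n-1)s²/σ₀² = 15×25.81/34 = 11.3868
Critical values: χ²_{0.975,15} = 6.262, χ²_{0.025,15} = 27.488
Rejection region: χ² < 6.262 or χ² > 27.488
Decision: fail to reject H₀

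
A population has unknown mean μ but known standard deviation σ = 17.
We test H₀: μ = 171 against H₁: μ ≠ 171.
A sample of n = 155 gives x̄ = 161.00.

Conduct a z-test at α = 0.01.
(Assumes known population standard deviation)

Answer: z = -7.3233, reject H₀

Derivation:
Standard error: SE = σ/√n = 17/√155 = 1.3655
z-statistic: z = (x̄ - μ₀)/SE = (161.00 - 171)/1.3655 = -7.3233
Critical value: ±2.576
p-value < 0.0001
Decision: reject H₀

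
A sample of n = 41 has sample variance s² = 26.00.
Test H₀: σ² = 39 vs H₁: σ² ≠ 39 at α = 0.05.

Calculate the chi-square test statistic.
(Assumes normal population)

Answer: χ² = 26.6667, fail to reject H₀

Derivation:
df = n - 1 = 40
χ² = (n-1)s²/σ₀² = 40×26.00/39 = 26.6667
Critical values: χ²_{0.975,40} = 24.433, χ²_{0.025,40} = 59.342
Rejection region: χ² < 24.433 or χ² > 59.342
Decision: fail to reject H₀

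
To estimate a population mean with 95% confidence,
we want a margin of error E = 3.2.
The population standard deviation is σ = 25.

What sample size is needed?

Answer: n = 235

Derivation:
z_0.025 = 1.960
n = (z×σ/E)² = (1.960×25/3.2)²
n = 234.4727
Round up: n = 235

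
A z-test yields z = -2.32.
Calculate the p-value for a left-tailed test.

For z = -2.32:
p = P(Z < -2.32) = Φ(-2.32) = 0.0102

Answer: p-value ≈ 0.0102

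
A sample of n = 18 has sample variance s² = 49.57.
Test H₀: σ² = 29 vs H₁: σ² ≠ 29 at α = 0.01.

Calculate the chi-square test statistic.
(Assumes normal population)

df = n - 1 = 17
χ² = (n-1)s²/σ₀² = 17×49.57/29 = 29.0583
Critical values: χ²_{0.995,17} = 5.697, χ²_{0.005,17} = 35.718
Rejection region: χ² < 5.697 or χ² > 35.718
Decision: fail to reject H₀

Answer: χ² = 29.0583, fail to reject H₀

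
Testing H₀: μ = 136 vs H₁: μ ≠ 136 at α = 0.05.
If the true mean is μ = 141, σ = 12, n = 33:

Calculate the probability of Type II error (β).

SE = σ/√n = 12/√33 = 2.0889
Critical values: μ₀ ± z_0.025×SE = 136 ± 1.960×2.0889
Acceptance region: (131.9058, 140.0942)
Under H₁ (μ = 141): z_high = (140.0942 - 141)/2.0889 = -0.4336, z_low = (131.9058 - 141)/2.0889 = -4.3536
β = P(not reject | H₁) = Φ(-0.4336) - Φ(-4.3536) ≈ 0.3323

Answer: β ≈ 0.3323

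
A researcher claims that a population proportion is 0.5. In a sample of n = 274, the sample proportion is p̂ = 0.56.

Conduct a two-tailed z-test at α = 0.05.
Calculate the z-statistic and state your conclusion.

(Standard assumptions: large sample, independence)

H₀: p = 0.5, H₁: p ≠ 0.5
Standard error: SE = √(p₀(1-p₀)/n) = √(0.5×0.5/274) = 0.030206
z-statistic: z = (p̂ - p₀)/SE = (0.56 - 0.5)/0.030206 = 1.9864
Critical value: z_0.025 = ±1.960
p-value = 0.0470
Decision: reject H₀ at α = 0.05

Answer: z = 1.9864, reject H₀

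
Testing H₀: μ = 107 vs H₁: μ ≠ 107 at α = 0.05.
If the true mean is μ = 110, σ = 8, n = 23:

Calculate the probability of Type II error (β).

SE = σ/√n = 8/√23 = 1.6681
Critical values: μ₀ ± z_0.025×SE = 107 ± 1.960×1.6681
Acceptance region: (103.7305, 110.2695)
Under H₁ (μ = 110): z_high = (110.2695 - 110)/1.6681 = 0.1616, z_low = (103.7305 - 110)/1.6681 = -3.7585
β = P(not reject | H₁) = Φ(0.1616) - Φ(-3.7585) ≈ 0.5641

Answer: β ≈ 0.5641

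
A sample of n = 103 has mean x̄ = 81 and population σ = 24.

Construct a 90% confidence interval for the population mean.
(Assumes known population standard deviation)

Confidence level: 90%, α = 0.1
z_0.05 = 1.645
SE = σ/√n = 24/√103 = 2.3648
Margin of error = 1.645 × 2.3648 = 3.8901
CI: x̄ ± margin = 81 ± 3.8901
CI: (77.1099, 84.8901)

Answer: (77.1099, 84.8901)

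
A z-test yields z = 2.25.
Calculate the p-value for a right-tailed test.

Answer: p-value ≈ 0.0122

Derivation:
For z = 2.25:
p = P(Z > 2.25) = 1 - Φ(2.25) = 0.0122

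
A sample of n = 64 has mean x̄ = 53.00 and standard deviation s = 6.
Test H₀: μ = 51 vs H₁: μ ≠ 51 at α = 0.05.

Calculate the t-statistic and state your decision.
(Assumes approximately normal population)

df = n - 1 = 63
SE = s/√n = 6/√64 = 0.7500
t = (x̄ - μ₀)/SE = (53.00 - 51)/0.7500 = 2.6667
Critical value: t_{0.025,63} = ±1.998
p-value ≈ 0.0097
Decision: reject H₀

Answer: t = 2.6667, reject H₀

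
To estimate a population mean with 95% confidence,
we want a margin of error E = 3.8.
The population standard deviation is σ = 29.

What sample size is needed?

Answer: n = 224

Derivation:
z_0.025 = 1.960
n = (z×σ/E)² = (1.960×29/3.8)²
n = 223.7386
Round up: n = 224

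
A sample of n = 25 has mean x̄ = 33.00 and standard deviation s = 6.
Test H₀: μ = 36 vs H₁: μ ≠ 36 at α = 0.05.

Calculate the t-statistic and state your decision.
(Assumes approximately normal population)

df = n - 1 = 24
SE = s/√n = 6/√25 = 1.2000
t = (x̄ - μ₀)/SE = (33.00 - 36)/1.2000 = -2.5000
Critical value: t_{0.025,24} = ±2.064
p-value ≈ 0.0197
Decision: reject H₀

Answer: t = -2.5000, reject H₀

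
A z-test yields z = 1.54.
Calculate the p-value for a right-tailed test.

For z = 1.54:
p = P(Z > 1.54) = 1 - Φ(1.54) = 0.0618

Answer: p-value ≈ 0.0618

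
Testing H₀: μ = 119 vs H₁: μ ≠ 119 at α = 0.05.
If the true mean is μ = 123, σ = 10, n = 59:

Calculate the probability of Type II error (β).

Answer: β ≈ 0.1330

Derivation:
SE = σ/√n = 10/√59 = 1.3019
Critical values: μ₀ ± z_0.025×SE = 119 ± 1.960×1.3019
Acceptance region: (116.4483, 121.5517)
Under H₁ (μ = 123): z_high = (121.5517 - 123)/1.3019 = -1.1125, z_low = (116.4483 - 123)/1.3019 = -5.0324
β = P(not reject | H₁) = Φ(-1.1125) - Φ(-5.0324) ≈ 0.1330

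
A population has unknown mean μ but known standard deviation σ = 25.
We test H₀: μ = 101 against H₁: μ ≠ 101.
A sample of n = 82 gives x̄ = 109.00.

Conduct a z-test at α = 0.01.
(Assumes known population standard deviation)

Answer: z = 2.8977, reject H₀

Derivation:
Standard error: SE = σ/√n = 25/√82 = 2.7608
z-statistic: z = (x̄ - μ₀)/SE = (109.00 - 101)/2.7608 = 2.8977
Critical value: ±2.576
p-value = 0.0038
Decision: reject H₀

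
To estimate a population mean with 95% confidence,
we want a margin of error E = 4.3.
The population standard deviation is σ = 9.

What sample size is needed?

Answer: n = 17

Derivation:
z_0.025 = 1.960
n = (z×σ/E)² = (1.960×9/4.3)²
n = 16.8291
Round up: n = 17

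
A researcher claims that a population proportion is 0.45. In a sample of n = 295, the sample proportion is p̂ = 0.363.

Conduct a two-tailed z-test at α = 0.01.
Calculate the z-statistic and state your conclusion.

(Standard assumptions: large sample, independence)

H₀: p = 0.45, H₁: p ≠ 0.45
Standard error: SE = √(p₀(1-p₀)/n) = √(0.45×0.55/295) = 0.028965
z-statistic: z = (p̂ - p₀)/SE = (0.363 - 0.45)/0.028965 = -3.0036
Critical value: z_0.005 = ±2.576
p-value = 0.0027
Decision: reject H₀ at α = 0.01

Answer: z = -3.0036, reject H₀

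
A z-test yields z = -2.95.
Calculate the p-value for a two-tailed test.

Answer: p-value ≈ 0.0032

Derivation:
For z = -2.95:
p = 2×P(Z > |-2.95|) = 2×(1 - Φ(2.95)) = 0.0032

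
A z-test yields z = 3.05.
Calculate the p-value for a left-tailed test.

For z = 3.05:
p = P(Z < 3.05) = Φ(3.05) = 0.9989

Answer: p-value ≈ 0.9989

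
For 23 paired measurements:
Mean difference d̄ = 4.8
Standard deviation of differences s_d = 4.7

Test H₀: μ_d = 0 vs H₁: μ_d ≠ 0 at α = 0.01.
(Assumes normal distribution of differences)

Answer: t = 4.8980, reject H₀

Derivation:
df = n - 1 = 22
SE = s_d/√n = 4.7/√23 = 0.9800
t = d̄/SE = 4.8/0.9800 = 4.8980
Critical value: t_{0.005,22} = ±2.819
p-value ≈ 0.0001
Decision: reject H₀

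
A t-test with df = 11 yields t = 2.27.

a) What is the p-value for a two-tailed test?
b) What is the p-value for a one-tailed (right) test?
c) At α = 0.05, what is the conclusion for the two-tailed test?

Answer: a) 0.0443, b) 0.0222, c) reject H₀

Derivation:
Using t-distribution with df = 11:
a) Two-tailed: p = 2×P(T > 2.27) = 0.0443
b) One-tailed: p = P(T > 2.27) = 0.0222
c) 0.0443 < 0.05, reject H₀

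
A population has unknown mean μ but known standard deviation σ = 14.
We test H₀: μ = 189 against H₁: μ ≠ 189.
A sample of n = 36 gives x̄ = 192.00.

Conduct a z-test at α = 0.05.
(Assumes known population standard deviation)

Standard error: SE = σ/√n = 14/√36 = 2.3333
z-statistic: z = (x̄ - μ₀)/SE = (192.00 - 189)/2.3333 = 1.2857
Critical value: ±1.960
p-value = 0.1985
Decision: fail to reject H₀

Answer: z = 1.2857, fail to reject H₀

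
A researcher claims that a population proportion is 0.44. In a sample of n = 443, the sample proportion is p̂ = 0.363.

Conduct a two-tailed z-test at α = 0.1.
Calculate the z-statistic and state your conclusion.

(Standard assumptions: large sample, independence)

H₀: p = 0.44, H₁: p ≠ 0.44
Standard error: SE = √(p₀(1-p₀)/n) = √(0.44×0.56/443) = 0.023584
z-statistic: z = (p̂ - p₀)/SE = (0.363 - 0.44)/0.023584 = -3.2649
Critical value: z_0.05 = ±1.645
p-value = 0.0011
Decision: reject H₀ at α = 0.1

Answer: z = -3.2649, reject H₀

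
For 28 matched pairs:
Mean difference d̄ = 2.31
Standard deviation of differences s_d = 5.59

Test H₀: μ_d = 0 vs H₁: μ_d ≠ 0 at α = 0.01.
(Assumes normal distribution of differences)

Answer: t = 2.1867, fail to reject H₀

Derivation:
df = n - 1 = 27
SE = s_d/√n = 5.59/√28 = 1.0564
t = d̄/SE = 2.31/1.0564 = 2.1867
Critical value: t_{0.005,27} = ±2.771
p-value ≈ 0.0376
Decision: fail to reject H₀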